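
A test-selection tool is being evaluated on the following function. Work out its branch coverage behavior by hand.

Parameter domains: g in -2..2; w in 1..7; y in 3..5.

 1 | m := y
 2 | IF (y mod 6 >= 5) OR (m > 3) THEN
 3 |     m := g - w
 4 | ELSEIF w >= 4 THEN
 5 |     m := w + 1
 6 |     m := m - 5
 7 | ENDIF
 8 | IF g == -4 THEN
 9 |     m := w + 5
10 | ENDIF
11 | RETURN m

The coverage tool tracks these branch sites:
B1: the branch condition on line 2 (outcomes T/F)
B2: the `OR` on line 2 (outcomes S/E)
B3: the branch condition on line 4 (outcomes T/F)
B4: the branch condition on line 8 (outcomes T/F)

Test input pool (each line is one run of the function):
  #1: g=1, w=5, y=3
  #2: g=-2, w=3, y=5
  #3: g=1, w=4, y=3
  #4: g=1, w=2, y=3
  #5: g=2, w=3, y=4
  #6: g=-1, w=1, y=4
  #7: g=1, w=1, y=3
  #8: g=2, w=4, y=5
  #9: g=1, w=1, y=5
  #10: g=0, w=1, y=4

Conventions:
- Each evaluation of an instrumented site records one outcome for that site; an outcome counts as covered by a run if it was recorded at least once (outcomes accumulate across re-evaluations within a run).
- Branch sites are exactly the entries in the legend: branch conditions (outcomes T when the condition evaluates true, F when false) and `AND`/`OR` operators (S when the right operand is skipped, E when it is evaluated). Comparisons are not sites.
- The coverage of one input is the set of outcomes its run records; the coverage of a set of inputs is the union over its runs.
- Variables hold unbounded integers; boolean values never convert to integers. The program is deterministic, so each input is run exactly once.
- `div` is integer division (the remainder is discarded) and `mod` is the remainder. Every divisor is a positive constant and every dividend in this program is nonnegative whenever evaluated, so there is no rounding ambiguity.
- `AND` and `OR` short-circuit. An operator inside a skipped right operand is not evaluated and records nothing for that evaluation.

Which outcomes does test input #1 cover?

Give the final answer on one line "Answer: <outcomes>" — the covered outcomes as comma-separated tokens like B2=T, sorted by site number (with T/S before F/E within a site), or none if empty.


Event log for input #1 (g=1, w=5, y=3):
  B2->E, B1->F, B3->T, B4->F
as a set, this run covers: B1=F, B2=E, B3=T, B4=F
Answer: B1=F, B2=E, B3=T, B4=F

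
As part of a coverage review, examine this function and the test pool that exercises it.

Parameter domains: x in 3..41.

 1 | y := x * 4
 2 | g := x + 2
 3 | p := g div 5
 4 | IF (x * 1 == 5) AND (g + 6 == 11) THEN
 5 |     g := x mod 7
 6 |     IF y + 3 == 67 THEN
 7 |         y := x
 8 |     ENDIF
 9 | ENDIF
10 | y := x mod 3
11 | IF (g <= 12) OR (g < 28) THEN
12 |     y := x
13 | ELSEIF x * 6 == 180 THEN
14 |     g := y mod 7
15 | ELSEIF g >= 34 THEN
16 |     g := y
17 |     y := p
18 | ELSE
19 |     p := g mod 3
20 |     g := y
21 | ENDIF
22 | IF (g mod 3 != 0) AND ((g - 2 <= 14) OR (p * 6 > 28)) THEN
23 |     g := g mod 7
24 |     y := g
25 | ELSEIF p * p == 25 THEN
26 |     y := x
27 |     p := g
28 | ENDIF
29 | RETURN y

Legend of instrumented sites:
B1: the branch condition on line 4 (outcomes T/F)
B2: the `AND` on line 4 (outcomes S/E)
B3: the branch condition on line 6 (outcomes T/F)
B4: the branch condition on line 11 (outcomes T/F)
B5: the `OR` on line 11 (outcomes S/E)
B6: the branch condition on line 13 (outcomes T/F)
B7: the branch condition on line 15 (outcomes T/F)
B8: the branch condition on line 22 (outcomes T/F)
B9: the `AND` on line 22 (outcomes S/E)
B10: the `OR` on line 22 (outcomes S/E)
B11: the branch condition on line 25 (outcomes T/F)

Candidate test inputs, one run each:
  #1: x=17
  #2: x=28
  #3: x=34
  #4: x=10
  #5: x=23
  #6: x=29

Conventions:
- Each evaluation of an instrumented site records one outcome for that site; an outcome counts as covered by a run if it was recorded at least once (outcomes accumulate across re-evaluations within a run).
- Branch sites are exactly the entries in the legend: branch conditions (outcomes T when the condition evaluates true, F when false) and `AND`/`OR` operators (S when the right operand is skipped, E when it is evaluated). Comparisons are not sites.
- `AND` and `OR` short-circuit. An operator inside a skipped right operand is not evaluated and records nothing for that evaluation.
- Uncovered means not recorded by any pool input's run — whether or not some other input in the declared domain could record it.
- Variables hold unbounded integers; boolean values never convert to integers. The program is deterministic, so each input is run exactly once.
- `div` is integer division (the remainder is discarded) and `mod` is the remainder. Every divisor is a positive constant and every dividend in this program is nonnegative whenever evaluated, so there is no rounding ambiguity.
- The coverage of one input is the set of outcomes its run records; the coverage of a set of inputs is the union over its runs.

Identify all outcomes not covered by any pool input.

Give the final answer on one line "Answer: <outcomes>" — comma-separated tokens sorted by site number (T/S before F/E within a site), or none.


test 1 (x=17) fires B2->S, B1->F, B5->E, B4->T, B9->E, B10->E, B8->F, B11->F; hits B1=F, B2=S, B4=T, B5=E, B8=F, B9=E, B10=E, B11=F
test 2 (x=28) fires B2->S, B1->F, B5->E, B4->F, B6->F, B7->F, B9->E, B10->S, B8->T; hits B1=F, B2=S, B4=F, B5=E, B6=F, B7=F, B8=T, B9=E, B10=S
test 3 (x=34) fires B2->S, B1->F, B5->E, B4->F, B6->F, B7->T, B9->E, B10->S, B8->T; hits B1=F, B2=S, B4=F, B5=E, B6=F, B7=T, B8=T, B9=E, B10=S
test 4 (x=10) fires B2->S, B1->F, B5->S, B4->T, B9->S, B8->F, B11->F; hits B1=F, B2=S, B4=T, B5=S, B8=F, B9=S, B11=F
test 5 (x=23) fires B2->S, B1->F, B5->E, B4->T, B9->E, B10->E, B8->T; hits B1=F, B2=S, B4=T, B5=E, B8=T, B9=E, B10=E
test 6 (x=29) fires B2->S, B1->F, B5->E, B4->F, B6->F, B7->F, B9->E, B10->S, B8->T; hits B1=F, B2=S, B4=F, B5=E, B6=F, B7=F, B8=T, B9=E, B10=S
union over the pool: B1=F, B2=S, B4=T, B4=F, B5=S, B5=E, B6=F, B7=T, B7=F, B8=T, B8=F, B9=S, B9=E, B10=S, B10=E, B11=F
uncovered (6 of 22): B1=T, B2=E, B3=T, B3=F, B6=T, B11=T
Answer: B1=T, B2=E, B3=T, B3=F, B6=T, B11=T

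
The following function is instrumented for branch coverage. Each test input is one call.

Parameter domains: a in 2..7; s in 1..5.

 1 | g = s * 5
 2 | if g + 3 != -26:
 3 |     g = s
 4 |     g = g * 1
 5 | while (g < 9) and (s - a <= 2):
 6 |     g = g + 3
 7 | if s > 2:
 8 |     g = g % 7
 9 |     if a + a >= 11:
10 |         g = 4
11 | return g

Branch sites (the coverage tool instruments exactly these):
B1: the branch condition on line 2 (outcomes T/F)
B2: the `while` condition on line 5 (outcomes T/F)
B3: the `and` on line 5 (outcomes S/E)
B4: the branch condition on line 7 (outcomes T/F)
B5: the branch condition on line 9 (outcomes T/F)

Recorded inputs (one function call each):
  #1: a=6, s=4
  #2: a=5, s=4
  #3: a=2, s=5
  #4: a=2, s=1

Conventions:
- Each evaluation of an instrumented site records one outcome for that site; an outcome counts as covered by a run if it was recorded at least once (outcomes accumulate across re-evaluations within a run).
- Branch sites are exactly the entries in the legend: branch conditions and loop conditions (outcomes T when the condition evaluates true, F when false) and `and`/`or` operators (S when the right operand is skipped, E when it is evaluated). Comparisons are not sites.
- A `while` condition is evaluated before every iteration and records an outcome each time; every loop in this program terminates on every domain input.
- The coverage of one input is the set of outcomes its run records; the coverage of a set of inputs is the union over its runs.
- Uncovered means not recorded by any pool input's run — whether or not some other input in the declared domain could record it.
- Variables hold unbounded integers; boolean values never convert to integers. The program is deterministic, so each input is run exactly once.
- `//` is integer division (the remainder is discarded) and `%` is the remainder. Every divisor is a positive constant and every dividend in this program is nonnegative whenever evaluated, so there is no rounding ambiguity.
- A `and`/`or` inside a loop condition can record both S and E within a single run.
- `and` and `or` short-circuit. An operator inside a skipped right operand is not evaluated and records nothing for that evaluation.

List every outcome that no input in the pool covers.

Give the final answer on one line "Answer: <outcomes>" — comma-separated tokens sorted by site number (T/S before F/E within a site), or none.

input #1 (a=6, s=4): covers B1=T, B2=T, B2=F, B3=S, B3=E, B4=T, B5=T
input #2 (a=5, s=4): covers B1=T, B2=T, B2=F, B3=S, B3=E, B4=T, B5=F
input #3 (a=2, s=5): covers B1=T, B2=F, B3=E, B4=T, B5=F
input #4 (a=2, s=1): covers B1=T, B2=T, B2=F, B3=S, B3=E, B4=F
union over the pool: B1=T, B2=T, B2=F, B3=S, B3=E, B4=T, B4=F, B5=T, B5=F
uncovered (1 of 10): B1=F

Answer: B1=F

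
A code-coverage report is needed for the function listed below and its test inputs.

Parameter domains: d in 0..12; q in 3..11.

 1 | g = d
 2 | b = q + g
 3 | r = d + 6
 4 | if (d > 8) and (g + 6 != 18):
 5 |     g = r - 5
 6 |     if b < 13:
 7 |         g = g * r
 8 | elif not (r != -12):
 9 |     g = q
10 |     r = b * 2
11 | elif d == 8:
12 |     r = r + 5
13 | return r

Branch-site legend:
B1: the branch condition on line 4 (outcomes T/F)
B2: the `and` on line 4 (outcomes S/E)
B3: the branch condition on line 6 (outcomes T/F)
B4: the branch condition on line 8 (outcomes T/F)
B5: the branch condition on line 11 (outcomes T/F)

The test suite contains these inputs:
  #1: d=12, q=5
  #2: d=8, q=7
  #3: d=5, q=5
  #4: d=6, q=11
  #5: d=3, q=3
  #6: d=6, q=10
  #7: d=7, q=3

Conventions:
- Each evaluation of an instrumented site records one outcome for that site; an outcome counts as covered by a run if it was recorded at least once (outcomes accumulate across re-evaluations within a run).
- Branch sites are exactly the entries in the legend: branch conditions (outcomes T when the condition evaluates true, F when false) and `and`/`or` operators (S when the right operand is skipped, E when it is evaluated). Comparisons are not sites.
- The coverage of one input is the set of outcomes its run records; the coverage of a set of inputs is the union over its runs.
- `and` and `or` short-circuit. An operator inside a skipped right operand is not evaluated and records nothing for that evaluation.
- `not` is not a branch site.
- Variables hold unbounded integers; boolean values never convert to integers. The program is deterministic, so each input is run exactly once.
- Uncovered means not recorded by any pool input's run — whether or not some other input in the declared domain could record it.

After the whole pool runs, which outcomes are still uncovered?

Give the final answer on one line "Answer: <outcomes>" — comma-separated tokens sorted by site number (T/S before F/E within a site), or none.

run #1 (d=12, q=5) runs B2->E, B1->F, B4->F, B5->F; records B1=F, B2=E, B4=F, B5=F
run #2 (d=8, q=7) runs B2->S, B1->F, B4->F, B5->T; records B1=F, B2=S, B4=F, B5=T
run #3 (d=5, q=5) runs B2->S, B1->F, B4->F, B5->F; records B1=F, B2=S, B4=F, B5=F
run #4 (d=6, q=11) runs B2->S, B1->F, B4->F, B5->F; records B1=F, B2=S, B4=F, B5=F
run #5 (d=3, q=3) runs B2->S, B1->F, B4->F, B5->F; records B1=F, B2=S, B4=F, B5=F
run #6 (d=6, q=10) runs B2->S, B1->F, B4->F, B5->F; records B1=F, B2=S, B4=F, B5=F
run #7 (d=7, q=3) runs B2->S, B1->F, B4->F, B5->F; records B1=F, B2=S, B4=F, B5=F
union over the pool: B1=F, B2=S, B2=E, B4=F, B5=T, B5=F
uncovered (4 of 10): B1=T, B3=T, B3=F, B4=T

Answer: B1=T, B3=T, B3=F, B4=T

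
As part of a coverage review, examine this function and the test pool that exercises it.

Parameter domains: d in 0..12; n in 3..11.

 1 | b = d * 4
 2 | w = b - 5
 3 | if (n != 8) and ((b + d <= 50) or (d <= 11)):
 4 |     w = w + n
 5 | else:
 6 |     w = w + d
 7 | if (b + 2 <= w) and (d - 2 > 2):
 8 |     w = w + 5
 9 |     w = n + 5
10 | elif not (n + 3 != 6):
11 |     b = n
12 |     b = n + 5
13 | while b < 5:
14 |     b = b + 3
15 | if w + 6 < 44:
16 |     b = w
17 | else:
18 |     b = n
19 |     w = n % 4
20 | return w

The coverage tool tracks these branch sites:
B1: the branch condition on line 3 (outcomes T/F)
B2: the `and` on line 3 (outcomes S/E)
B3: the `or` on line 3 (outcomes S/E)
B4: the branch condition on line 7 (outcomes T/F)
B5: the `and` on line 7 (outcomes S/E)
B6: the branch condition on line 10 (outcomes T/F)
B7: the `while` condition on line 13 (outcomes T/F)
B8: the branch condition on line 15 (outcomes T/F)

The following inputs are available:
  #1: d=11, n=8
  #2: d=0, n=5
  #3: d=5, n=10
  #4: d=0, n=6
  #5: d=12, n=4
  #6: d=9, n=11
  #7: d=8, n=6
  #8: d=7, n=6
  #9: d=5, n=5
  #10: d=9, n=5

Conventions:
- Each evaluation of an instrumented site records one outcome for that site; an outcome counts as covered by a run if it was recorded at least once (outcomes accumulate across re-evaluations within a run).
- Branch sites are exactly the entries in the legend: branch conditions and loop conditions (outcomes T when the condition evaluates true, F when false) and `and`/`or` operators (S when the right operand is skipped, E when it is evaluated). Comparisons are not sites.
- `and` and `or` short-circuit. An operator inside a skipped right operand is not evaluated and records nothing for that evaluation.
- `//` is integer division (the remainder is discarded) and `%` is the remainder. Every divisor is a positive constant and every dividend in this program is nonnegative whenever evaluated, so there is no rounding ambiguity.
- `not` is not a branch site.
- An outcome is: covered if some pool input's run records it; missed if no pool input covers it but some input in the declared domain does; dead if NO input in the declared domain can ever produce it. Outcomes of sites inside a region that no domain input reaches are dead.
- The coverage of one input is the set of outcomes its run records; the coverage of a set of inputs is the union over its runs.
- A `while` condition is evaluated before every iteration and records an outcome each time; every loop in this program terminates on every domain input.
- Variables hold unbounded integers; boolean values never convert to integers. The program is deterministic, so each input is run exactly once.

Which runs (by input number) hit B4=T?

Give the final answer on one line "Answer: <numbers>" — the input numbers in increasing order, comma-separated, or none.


input #1 (d=11, n=8): covers B4=T
input #2 (d=0, n=5): misses B4=T
input #3 (d=5, n=10): covers B4=T
input #4 (d=0, n=6): misses B4=T
input #5 (d=12, n=4): covers B4=T
input #6 (d=9, n=11): covers B4=T
input #7 (d=8, n=6): misses B4=T
input #8 (d=7, n=6): misses B4=T
input #9 (d=5, n=5): misses B4=T
input #10 (d=9, n=5): misses B4=T
Answer: 1, 3, 5, 6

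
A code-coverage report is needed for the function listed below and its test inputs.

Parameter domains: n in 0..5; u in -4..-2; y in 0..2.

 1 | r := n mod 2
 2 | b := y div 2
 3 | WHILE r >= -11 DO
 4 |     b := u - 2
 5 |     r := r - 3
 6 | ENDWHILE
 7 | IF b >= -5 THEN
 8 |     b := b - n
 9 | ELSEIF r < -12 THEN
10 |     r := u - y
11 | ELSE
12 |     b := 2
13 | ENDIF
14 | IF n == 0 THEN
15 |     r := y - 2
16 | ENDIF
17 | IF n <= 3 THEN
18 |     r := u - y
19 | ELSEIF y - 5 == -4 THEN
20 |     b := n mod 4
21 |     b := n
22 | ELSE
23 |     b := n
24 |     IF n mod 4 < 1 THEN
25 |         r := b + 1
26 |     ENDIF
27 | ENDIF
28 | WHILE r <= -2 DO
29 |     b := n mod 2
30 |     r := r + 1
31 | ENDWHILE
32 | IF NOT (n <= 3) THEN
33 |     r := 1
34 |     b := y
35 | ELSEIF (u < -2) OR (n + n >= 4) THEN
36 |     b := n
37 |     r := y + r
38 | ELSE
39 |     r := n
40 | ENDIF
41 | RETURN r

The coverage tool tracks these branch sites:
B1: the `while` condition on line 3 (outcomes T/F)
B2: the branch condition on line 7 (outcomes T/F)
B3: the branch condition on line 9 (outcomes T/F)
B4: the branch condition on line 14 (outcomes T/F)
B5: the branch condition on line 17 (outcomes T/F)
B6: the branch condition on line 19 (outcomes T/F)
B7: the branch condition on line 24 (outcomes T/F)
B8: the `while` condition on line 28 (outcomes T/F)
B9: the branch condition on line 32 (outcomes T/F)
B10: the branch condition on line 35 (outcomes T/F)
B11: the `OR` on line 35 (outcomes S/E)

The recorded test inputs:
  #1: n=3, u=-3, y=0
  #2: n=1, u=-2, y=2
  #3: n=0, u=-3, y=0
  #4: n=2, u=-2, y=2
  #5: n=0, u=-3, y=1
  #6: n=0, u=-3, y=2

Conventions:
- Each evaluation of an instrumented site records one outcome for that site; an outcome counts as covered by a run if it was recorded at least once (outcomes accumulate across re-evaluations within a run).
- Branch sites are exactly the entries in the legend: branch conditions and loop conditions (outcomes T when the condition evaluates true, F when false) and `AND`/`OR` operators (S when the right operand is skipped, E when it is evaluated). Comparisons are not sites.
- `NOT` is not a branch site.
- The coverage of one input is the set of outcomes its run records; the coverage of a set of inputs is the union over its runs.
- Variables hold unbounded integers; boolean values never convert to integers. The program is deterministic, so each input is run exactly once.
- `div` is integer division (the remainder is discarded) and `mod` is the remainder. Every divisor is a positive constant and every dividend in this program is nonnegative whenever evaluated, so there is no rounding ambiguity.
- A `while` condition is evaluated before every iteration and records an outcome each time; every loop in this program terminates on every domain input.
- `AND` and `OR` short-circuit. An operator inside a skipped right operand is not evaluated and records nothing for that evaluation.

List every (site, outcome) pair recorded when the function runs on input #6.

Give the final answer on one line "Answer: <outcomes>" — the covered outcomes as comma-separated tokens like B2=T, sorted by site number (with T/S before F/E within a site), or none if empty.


Simulating input #6 (n=0, u=-3, y=2) step by step:
  B1->T, B1->T, B1->T, B1->T, B1->F, B2->T, B4->T, B5->T, B8->T, B8->T
  B8->T, B8->T, B8->F, B9->F, B11->S, B10->T
distinct outcomes covered: B1=T, B1=F, B2=T, B4=T, B5=T, B8=T, B8=F, B9=F, B10=T, B11=S
Answer: B1=T, B1=F, B2=T, B4=T, B5=T, B8=T, B8=F, B9=F, B10=T, B11=S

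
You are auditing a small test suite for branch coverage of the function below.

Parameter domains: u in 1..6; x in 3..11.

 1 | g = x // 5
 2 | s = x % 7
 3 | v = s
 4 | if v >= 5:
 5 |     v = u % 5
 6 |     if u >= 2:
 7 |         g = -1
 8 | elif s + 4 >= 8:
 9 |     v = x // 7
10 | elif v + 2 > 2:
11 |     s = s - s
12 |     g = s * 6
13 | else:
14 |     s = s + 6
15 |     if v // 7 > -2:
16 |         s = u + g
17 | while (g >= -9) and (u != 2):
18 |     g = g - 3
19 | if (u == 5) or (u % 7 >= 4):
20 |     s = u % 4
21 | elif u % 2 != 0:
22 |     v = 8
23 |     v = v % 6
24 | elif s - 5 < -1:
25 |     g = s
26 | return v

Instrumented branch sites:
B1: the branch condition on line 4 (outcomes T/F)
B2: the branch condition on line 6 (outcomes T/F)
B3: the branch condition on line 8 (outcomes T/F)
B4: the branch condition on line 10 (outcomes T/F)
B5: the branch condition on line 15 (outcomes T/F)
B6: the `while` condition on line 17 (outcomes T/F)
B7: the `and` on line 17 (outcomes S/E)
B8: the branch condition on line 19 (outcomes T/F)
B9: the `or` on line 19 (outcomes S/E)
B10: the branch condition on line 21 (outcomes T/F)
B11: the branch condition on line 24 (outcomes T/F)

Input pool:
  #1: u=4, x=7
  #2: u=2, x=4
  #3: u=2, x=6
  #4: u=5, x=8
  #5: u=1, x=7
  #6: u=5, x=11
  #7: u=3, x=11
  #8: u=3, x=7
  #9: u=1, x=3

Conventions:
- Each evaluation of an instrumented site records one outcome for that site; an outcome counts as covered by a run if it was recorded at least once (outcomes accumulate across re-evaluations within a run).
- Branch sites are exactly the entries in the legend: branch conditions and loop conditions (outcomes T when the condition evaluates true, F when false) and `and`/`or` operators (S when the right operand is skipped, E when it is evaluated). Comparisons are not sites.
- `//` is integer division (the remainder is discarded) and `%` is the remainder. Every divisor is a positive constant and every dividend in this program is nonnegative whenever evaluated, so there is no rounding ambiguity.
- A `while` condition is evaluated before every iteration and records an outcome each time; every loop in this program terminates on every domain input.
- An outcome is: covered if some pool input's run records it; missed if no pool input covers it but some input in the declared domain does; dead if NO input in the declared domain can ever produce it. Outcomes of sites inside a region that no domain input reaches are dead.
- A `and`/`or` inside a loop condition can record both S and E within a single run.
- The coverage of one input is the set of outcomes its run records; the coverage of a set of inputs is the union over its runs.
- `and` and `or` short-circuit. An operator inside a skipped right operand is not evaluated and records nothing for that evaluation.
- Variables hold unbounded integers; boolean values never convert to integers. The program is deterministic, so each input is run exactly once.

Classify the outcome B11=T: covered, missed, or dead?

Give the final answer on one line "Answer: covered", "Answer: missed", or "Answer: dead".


no pool input records B11=T
but domain input (u=2, x=3) does record it -> reachable, so missed
Answer: missed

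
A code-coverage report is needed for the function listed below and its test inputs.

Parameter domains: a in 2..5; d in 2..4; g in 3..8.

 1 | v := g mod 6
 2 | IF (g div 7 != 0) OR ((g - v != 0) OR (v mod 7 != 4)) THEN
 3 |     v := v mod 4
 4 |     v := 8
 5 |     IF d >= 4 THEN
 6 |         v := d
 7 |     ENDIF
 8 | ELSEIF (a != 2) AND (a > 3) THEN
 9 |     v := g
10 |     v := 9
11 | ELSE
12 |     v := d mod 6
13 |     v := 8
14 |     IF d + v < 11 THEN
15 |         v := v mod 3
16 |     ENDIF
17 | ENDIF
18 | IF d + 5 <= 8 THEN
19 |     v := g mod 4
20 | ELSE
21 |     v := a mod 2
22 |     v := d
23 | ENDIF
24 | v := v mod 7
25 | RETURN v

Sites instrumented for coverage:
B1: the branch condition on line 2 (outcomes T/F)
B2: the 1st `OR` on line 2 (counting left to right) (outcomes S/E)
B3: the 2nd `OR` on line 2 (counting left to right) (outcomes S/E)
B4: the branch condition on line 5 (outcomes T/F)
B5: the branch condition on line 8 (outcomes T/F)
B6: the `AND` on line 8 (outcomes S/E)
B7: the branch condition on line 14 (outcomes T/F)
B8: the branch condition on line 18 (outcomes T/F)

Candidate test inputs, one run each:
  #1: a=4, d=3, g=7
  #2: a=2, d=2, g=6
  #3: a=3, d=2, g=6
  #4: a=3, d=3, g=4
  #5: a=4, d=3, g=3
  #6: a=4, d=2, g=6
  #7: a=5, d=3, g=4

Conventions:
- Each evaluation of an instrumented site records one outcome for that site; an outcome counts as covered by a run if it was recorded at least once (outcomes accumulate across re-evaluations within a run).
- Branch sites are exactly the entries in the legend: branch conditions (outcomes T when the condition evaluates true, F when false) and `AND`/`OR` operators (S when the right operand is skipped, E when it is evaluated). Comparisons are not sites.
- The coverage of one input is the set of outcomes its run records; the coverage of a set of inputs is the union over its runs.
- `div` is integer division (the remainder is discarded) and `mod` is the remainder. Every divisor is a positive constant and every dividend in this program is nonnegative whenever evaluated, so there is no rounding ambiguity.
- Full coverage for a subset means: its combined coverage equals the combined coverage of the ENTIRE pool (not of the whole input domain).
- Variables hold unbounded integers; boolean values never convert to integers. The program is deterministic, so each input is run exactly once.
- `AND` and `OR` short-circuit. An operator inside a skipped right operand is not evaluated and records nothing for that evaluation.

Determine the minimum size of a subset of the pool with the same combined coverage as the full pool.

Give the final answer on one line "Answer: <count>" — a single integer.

input #1 (a=4, d=3, g=7): covers B1=T, B2=S, B4=F, B8=T
input #2 (a=2, d=2, g=6): covers B1=T, B2=E, B3=S, B4=F, B8=T
input #3 (a=3, d=2, g=6): covers B1=T, B2=E, B3=S, B4=F, B8=T
input #4 (a=3, d=3, g=4): covers B1=F, B2=E, B3=E, B5=F, B6=E, B7=F, B8=T
input #5 (a=4, d=3, g=3): covers B1=T, B2=E, B3=E, B4=F, B8=T
input #6 (a=4, d=2, g=6): covers B1=T, B2=E, B3=S, B4=F, B8=T
input #7 (a=5, d=3, g=4): covers B1=F, B2=E, B3=E, B5=T, B6=E, B8=T
union over all inputs: B1=T, B1=F, B2=S, B2=E, B3=S, B3=E, B4=F, B5=T, B5=F, B6=E, B7=F, B8=T (12 outcomes)
size 1 is not enough: best union over all size-1 subsets is 7/12
size 2 is not enough: best union over all size-2 subsets is 10/12
size 3 is not enough: best union over all size-3 subsets is 11/12
size 4: inputs {1, 2, 4, 7} cover all 12 outcomes, and no lexicographically smaller subset of this size does

Answer: 4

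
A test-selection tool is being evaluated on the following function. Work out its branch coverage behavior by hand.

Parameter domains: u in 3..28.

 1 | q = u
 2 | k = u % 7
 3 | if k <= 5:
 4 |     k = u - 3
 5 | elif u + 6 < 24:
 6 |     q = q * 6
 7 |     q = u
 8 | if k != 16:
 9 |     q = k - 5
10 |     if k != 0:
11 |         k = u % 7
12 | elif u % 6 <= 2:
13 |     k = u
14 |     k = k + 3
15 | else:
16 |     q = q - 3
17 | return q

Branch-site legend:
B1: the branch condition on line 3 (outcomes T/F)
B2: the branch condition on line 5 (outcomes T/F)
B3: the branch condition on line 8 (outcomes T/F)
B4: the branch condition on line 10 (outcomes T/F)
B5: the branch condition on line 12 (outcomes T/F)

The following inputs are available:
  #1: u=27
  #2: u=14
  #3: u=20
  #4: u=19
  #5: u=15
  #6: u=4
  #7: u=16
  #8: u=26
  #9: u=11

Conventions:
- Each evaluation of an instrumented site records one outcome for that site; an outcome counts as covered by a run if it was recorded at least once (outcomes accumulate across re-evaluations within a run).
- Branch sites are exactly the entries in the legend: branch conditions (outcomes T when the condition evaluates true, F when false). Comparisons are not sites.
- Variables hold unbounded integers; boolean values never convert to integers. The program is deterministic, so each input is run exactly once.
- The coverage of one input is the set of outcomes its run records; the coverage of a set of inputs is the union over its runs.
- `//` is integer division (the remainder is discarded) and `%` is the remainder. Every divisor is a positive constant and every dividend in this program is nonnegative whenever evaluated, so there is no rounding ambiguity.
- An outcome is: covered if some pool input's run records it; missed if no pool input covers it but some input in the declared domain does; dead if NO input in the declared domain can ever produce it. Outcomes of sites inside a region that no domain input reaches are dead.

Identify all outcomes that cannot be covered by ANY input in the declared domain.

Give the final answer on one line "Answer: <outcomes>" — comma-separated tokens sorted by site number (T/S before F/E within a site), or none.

sweeping the full domain (26 inputs) for each outcome:
  B5=F: no domain input ever produces it -> dead
  reachable outcomes have witnesses, e.g. B1=T (e.g. u=3), B1=F (e.g. u=6), B2=T (e.g. u=6), B2=F (e.g. u=20)

Answer: B5=F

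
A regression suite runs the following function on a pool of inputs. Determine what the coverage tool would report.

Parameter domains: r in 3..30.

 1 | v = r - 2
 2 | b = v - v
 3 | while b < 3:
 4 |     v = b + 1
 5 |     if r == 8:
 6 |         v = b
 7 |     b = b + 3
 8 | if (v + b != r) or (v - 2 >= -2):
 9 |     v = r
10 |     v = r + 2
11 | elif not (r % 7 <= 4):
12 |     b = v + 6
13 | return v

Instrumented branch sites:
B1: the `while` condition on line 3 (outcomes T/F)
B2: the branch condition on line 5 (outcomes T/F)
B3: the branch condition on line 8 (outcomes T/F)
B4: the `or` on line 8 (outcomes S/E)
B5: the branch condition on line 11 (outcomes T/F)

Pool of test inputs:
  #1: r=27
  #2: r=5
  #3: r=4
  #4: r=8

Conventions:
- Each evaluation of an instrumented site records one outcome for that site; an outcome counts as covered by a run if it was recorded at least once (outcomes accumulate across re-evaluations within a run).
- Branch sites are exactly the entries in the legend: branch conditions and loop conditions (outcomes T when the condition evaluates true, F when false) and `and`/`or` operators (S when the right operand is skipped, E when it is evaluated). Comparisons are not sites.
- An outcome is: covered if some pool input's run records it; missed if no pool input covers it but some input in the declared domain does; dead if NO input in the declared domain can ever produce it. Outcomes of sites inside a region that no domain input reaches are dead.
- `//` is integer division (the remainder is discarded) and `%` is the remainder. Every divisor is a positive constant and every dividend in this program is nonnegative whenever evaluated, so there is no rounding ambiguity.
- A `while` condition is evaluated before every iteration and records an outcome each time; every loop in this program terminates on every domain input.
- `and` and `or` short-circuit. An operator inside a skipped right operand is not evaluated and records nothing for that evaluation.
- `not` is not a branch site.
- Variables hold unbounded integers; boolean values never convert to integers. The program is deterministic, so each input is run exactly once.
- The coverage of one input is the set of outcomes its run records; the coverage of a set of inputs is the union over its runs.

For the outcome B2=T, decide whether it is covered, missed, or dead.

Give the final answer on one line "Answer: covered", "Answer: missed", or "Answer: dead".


B2=T is recorded by pool input(s) 4 -> covered
Answer: covered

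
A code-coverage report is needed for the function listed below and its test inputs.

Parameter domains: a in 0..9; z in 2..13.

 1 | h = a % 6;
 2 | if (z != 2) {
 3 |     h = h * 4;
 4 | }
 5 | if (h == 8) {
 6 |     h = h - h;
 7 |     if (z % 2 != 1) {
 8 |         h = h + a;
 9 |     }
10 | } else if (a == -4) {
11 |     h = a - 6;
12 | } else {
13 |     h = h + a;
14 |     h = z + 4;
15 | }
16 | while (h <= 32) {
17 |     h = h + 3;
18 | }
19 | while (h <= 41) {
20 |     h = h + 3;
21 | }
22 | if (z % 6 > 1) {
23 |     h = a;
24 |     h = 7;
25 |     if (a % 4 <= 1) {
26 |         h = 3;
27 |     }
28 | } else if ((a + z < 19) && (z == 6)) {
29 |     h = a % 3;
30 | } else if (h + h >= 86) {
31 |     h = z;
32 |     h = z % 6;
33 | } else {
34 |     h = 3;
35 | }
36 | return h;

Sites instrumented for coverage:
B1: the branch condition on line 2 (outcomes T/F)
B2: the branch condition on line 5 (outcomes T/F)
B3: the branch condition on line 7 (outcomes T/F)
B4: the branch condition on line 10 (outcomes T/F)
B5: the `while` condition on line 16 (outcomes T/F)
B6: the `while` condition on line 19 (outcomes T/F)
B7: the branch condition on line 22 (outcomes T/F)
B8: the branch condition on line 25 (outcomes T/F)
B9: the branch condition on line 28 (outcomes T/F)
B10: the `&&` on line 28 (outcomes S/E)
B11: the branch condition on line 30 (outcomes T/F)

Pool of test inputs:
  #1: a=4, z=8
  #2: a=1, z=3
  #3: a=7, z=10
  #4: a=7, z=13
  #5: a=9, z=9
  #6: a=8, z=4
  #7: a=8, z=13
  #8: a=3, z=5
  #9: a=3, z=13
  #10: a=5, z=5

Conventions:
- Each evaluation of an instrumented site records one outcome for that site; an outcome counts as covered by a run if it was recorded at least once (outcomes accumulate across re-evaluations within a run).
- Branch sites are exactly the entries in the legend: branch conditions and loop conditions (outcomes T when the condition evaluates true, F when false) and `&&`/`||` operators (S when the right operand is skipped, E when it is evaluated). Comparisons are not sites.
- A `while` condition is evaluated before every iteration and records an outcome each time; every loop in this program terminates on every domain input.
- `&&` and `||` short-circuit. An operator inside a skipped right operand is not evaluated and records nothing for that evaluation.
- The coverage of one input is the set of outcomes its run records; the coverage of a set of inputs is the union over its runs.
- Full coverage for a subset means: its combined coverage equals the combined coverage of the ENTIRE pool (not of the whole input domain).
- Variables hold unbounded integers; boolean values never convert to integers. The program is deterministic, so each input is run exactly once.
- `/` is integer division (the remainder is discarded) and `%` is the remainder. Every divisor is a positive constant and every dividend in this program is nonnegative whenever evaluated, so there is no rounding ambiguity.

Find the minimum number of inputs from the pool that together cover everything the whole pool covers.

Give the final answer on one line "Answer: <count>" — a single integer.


input #1, a=4, z=8: outcomes B1=T, B2=F, B4=F, B5=T, B5=F, B6=T, B6=F, B7=T, B8=T
input #2, a=1, z=3: outcomes B1=T, B2=F, B4=F, B5=T, B5=F, B6=T, B6=F, B7=T, B8=T
input #3, a=7, z=10: outcomes B1=T, B2=F, B4=F, B5=T, B5=F, B6=T, B6=F, B7=T, B8=F
input #4, a=7, z=13: outcomes B1=T, B2=F, B4=F, B5=T, B5=F, B6=T, B6=F, B7=F, B9=F, B10=S, B11=T
input #5, a=9, z=9: outcomes B1=T, B2=F, B4=F, B5=T, B5=F, B6=T, B6=F, B7=T, B8=T
input #6, a=8, z=4: outcomes B1=T, B2=T, B3=T, B5=T, B5=F, B6=T, B6=F, B7=T, B8=T
input #7, a=8, z=13: outcomes B1=T, B2=T, B3=F, B5=T, B5=F, B6=T, B6=F, B7=F, B9=F, B10=S, B11=F
input #8, a=3, z=5: outcomes B1=T, B2=F, B4=F, B5=T, B5=F, B6=T, B6=F, B7=T, B8=F
input #9, a=3, z=13: outcomes B1=T, B2=F, B4=F, B5=T, B5=F, B6=T, B6=F, B7=F, B9=F, B10=E, B11=T
input #10, a=5, z=5: outcomes B1=T, B2=F, B4=F, B5=T, B5=F, B6=T, B6=F, B7=T, B8=T
pool-wide coverage (19 outcomes): B1=T, B2=T, B2=F, B3=T, B3=F, B4=F, B5=T, B5=F, B6=T, B6=F, B7=T, B7=F, B8=T, B8=F, B9=F, B10=S, B10=E, B11=T, B11=F
checked all size-1 subsets: none covers 19 outcomes (max 11/19)
checked all size-2 subsets: none covers 19 outcomes (max 15/19)
checked all size-3 subsets: none covers 19 outcomes (max 18/19)
at size 4, {3, 6, 7, 9} reaches all 19 outcomes; every lexicographically earlier size-4 subset fails
Answer: 4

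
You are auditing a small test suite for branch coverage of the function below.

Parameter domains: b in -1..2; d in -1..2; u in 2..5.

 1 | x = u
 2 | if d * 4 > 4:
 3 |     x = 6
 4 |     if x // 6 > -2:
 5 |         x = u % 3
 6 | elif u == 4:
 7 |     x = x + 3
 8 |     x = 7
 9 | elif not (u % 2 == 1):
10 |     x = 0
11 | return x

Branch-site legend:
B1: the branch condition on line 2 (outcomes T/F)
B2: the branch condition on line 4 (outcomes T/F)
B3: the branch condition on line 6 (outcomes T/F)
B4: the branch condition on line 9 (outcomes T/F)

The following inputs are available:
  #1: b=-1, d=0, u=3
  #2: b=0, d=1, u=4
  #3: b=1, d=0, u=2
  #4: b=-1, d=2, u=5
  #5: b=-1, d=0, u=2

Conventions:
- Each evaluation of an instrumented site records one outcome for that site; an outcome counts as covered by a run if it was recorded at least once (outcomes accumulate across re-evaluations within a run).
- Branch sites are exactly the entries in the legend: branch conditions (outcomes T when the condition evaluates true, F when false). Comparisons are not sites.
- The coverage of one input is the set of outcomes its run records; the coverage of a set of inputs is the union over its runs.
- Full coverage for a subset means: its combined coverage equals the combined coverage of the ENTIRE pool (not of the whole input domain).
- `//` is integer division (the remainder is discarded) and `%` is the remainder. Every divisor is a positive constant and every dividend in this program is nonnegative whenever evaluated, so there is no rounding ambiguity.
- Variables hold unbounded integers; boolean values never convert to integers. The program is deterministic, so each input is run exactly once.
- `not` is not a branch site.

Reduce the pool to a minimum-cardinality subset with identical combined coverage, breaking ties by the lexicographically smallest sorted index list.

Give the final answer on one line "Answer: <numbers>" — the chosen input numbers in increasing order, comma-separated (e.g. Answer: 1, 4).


input #1 (b=-1, d=0, u=3): events B1->F, B3->F, B4->F; covers B1=F, B3=F, B4=F
input #2 (b=0, d=1, u=4): events B1->F, B3->T; covers B1=F, B3=T
input #3 (b=1, d=0, u=2): events B1->F, B3->F, B4->T; covers B1=F, B3=F, B4=T
input #4 (b=-1, d=2, u=5): events B1->T, B2->T; covers B1=T, B2=T
input #5 (b=-1, d=0, u=2): events B1->F, B3->F, B4->T; covers B1=F, B3=F, B4=T
pool-wide coverage (7 outcomes): B1=T, B1=F, B2=T, B3=T, B3=F, B4=T, B4=F
size 1 is not enough: best union over all size-1 subsets is 3/7
size 2 is not enough: best union over all size-2 subsets is 5/7
size 3 is not enough: best union over all size-3 subsets is 6/7
inputs {1, 2, 3, 4} (size 4) cover everything; no size-4 subset with a lexicographically smaller index list covers all 7
Answer: 1, 2, 3, 4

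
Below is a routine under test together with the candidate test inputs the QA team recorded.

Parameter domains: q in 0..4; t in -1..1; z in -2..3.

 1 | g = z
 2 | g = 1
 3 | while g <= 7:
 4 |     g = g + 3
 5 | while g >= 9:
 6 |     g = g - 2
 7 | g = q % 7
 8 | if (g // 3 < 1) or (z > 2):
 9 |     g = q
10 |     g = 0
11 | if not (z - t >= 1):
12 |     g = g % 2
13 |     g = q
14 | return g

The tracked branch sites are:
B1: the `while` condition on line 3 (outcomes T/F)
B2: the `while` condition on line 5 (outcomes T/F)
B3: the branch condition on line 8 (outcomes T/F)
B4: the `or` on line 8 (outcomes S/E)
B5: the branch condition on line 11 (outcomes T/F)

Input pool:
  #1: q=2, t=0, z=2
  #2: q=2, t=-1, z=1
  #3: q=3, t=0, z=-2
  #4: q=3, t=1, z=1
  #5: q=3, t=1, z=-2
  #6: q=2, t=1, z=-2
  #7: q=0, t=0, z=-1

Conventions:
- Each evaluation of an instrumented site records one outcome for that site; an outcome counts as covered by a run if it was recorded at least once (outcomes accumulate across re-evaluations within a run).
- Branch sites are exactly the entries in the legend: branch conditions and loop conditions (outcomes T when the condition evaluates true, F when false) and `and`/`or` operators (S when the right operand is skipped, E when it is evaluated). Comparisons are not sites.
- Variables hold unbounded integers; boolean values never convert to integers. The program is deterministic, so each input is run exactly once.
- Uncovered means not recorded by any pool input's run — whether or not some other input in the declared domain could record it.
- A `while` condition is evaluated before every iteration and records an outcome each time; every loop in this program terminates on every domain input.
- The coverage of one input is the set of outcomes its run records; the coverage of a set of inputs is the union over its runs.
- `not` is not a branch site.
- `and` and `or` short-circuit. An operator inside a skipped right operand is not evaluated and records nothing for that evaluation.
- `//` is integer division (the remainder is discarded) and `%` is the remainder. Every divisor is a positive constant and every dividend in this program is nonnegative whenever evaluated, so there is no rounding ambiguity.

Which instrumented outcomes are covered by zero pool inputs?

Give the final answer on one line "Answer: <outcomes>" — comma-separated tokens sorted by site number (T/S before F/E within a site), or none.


input #1 (q=2, t=0, z=2): events B1->T, B1->T, B1->T, B1->F, B2->T, B2->F, B4->S, B3->T, B5->F; covers B1=T, B1=F, B2=T, B2=F, B3=T, B4=S, B5=F
input #2 (q=2, t=-1, z=1): events B1->T, B1->T, B1->T, B1->F, B2->T, B2->F, B4->S, B3->T, B5->F; covers B1=T, B1=F, B2=T, B2=F, B3=T, B4=S, B5=F
input #3 (q=3, t=0, z=-2): events B1->T, B1->T, B1->T, B1->F, B2->T, B2->F, B4->E, B3->F, B5->T; covers B1=T, B1=F, B2=T, B2=F, B3=F, B4=E, B5=T
input #4 (q=3, t=1, z=1): events B1->T, B1->T, B1->T, B1->F, B2->T, B2->F, B4->E, B3->F, B5->T; covers B1=T, B1=F, B2=T, B2=F, B3=F, B4=E, B5=T
input #5 (q=3, t=1, z=-2): events B1->T, B1->T, B1->T, B1->F, B2->T, B2->F, B4->E, B3->F, B5->T; covers B1=T, B1=F, B2=T, B2=F, B3=F, B4=E, B5=T
input #6 (q=2, t=1, z=-2): events B1->T, B1->T, B1->T, B1->F, B2->T, B2->F, B4->S, B3->T, B5->T; covers B1=T, B1=F, B2=T, B2=F, B3=T, B4=S, B5=T
input #7 (q=0, t=0, z=-1): events B1->T, B1->T, B1->T, B1->F, B2->T, B2->F, B4->S, B3->T, B5->T; covers B1=T, B1=F, B2=T, B2=F, B3=T, B4=S, B5=T
union over the pool: B1=T, B1=F, B2=T, B2=F, B3=T, B3=F, B4=S, B4=E, B5=T, B5=F
uncovered (0 of 10): none
Answer: none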